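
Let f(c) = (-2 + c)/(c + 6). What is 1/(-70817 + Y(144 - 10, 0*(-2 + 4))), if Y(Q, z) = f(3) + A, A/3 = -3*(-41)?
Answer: -9/634031 ≈ -1.4195e-5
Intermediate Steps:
A = 369 (A = 3*(-3*(-41)) = 3*123 = 369)
f(c) = (-2 + c)/(6 + c)
Y(Q, z) = 3322/9 (Y(Q, z) = (-2 + 3)/(6 + 3) + 369 = 1/9 + 369 = 3322/9)
1/(-70817 + Y(144 - 10, 0*(-2 + 4))) = 1/(-70817 + 3322/9) = 1/(-634031/9) = -9/634031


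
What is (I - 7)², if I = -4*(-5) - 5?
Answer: 64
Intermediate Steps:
I = 15 (I = 20 - 5 = 15)
(I - 7)² = (15 - 7)² = 8² = 64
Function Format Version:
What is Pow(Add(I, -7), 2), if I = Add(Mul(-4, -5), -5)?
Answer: 64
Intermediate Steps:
I = 15 (I = Add(20, -5) = 15)
Pow(Add(I, -7), 2) = Pow(Add(15, -7), 2) = Pow(8, 2) = 64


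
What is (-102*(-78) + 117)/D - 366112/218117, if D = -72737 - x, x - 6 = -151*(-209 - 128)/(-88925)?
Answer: -841607964416627/470305357723132 ≈ -1.7895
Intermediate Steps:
x = 482663/88925 (x = 6 - 151*(-209 - 128)/(-88925) = 6 - 151*(-337)*(-1/88925) = 6 + 50887*(-1/88925) = 6 - 50887/88925 = 482663/88925 ≈ 5.4277)
D = -6468620388/88925 (D = -72737 - 1*482663/88925 = -72737 - 482663/88925 = -6468620388/88925 ≈ -72742.)
(-102*(-78) + 117)/D - 366112/218117 = (-102*(-78) + 117)/(-6468620388/88925) - 366112/218117 = (7956 + 117)*(-88925/6468620388) - 366112*1/218117 = 8073*(-88925/6468620388) - 366112/218117 = -239297175/2156206796 - 366112/218117 = -841607964416627/470305357723132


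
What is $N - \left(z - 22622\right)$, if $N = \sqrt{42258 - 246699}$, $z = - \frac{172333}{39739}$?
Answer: $\frac{18349959}{811} + i \sqrt{204441} \approx 22626.0 + 452.15 i$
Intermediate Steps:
$z = - \frac{3517}{811}$ ($z = \left(-172333\right) \frac{1}{39739} = - \frac{3517}{811} \approx -4.3366$)
$N = i \sqrt{204441}$ ($N = \sqrt{-204441} = i \sqrt{204441} \approx 452.15 i$)
$N - \left(z - 22622\right) = i \sqrt{204441} - \left(- \frac{3517}{811} - 22622\right) = i \sqrt{204441} - - \frac{18349959}{811} = i \sqrt{204441} + \frac{18349959}{811} = \frac{18349959}{811} + i \sqrt{204441}$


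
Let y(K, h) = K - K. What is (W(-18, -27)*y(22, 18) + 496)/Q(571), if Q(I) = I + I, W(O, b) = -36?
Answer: 248/571 ≈ 0.43433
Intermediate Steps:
y(K, h) = 0
Q(I) = 2*I
(W(-18, -27)*y(22, 18) + 496)/Q(571) = (-36*0 + 496)/((2*571)) = (0 + 496)/1142 = 496*(1/1142) = 248/571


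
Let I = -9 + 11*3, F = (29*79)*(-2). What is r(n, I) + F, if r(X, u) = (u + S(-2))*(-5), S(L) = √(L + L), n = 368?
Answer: -4702 - 10*I ≈ -4702.0 - 10.0*I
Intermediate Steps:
S(L) = √2*√L (S(L) = √(2*L) = √2*√L)
F = -4582 (F = 2291*(-2) = -4582)
I = 24 (I = -9 + 33 = 24)
r(X, u) = -10*I - 5*u (r(X, u) = (u + √2*√(-2))*(-5) = (u + √2*(I*√2))*(-5) = (u + 2*I)*(-5) = -10*I - 5*u)
r(n, I) + F = (-10*I - 5*24) - 4582 = (-10*I - 120) - 4582 = (-120 - 10*I) - 4582 = -4702 - 10*I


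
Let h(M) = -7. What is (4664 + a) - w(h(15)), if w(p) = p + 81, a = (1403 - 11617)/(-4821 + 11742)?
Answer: 31757176/6921 ≈ 4588.5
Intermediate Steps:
a = -10214/6921 ≈ -1.4758
w(p) = 81 + p
(4664 + a) - w(h(15)) = (4664 - 10214/6921) - (81 - 7) = 32269330/6921 - 1*74 = 32269330/6921 - 74 = 31757176/6921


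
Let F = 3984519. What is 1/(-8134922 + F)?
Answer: -1/4150403 ≈ -2.4094e-7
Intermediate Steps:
1/(-8134922 + F) = 1/(-8134922 + 3984519) = 1/(-4150403) = -1/4150403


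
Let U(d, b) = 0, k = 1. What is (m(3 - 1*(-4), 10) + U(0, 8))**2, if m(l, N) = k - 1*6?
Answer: 25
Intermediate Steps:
m(l, N) = -5 (m(l, N) = 1 - 1*6 = 1 - 6 = -5)
(m(3 - 1*(-4), 10) + U(0, 8))**2 = (-5 + 0)**2 = (-5)**2 = 25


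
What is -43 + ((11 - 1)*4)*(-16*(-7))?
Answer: 4437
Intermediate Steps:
-43 + ((11 - 1)*4)*(-16*(-7)) = -43 + (10*4)*112 = -43 + 40*112 = -43 + 4480 = 4437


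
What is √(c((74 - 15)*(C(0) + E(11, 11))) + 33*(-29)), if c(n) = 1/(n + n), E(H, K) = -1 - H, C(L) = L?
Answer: I*√479710002/708 ≈ 30.935*I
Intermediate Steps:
c(n) = 1/(2*n)
√(c((74 - 15)*(C(0) + E(11, 11))) + 33*(-29)) = √(1/(2*(((74 - 15)*(0 + (-1 - 1*11))))) + 33*(-29)) = √(1/(2*((59*(0 + (-1 - 11))))) - 957) = √(1/(2*((59*(0 - 12)))) - 957) = √(1/(2*((59*(-12)))) - 957) = √((½)/(-708) - 957) = √((½)*(-1/708) - 957) = √(-1/1416 - 957) = √(-1355113/1416) = I*√479710002/708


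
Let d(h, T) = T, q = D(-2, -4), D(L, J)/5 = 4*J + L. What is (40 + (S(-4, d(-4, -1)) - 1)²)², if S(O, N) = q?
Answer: 69239041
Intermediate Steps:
D(L, J) = 5*L + 20*J (D(L, J) = 5*(4*J + L) = 5*(L + 4*J) = 5*L + 20*J)
q = -90 (q = 5*(-2) + 20*(-4) = -10 - 80 = -90)
S(O, N) = -90
(40 + (S(-4, d(-4, -1)) - 1)²)² = (40 + (-90 - 1)²)² = (40 + (-91)²)² = (40 + 8281)² = 8321² = 69239041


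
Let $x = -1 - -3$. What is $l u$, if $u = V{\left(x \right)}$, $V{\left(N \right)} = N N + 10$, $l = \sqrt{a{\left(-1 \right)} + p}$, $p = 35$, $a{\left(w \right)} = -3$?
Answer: $56 \sqrt{2} \approx 79.196$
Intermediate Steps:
$x = 2$ ($x = -1 + 3 = 2$)
$l = 4 \sqrt{2}$ ($l = \sqrt{-3 + 35} = \sqrt{32} = 4 \sqrt{2} \approx 5.6569$)
$V{\left(N \right)} = 10 + N^{2}$ ($V{\left(N \right)} = N^{2} + 10 = 10 + N^{2}$)
$u = 14$ ($u = 10 + 2^{2} = 10 + 4 = 14$)
$l u = 4 \sqrt{2} \cdot 14 = 56 \sqrt{2}$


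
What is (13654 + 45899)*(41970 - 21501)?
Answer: 1218990357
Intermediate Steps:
(13654 + 45899)*(41970 - 21501) = 59553*20469 = 1218990357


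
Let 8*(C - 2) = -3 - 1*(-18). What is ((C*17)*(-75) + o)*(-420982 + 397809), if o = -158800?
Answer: 30354892025/8 ≈ 3.7944e+9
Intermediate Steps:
C = 31/8 (C = 2 + (-3 - 1*(-18))/8 = 2 + (-3 + 18)/8 = 2 + (⅛)*15 = 2 + 15/8 = 31/8 ≈ 3.8750)
((C*17)*(-75) + o)*(-420982 + 397809) = (((31/8)*17)*(-75) - 158800)*(-420982 + 397809) = ((527/8)*(-75) - 158800)*(-23173) = (-39525/8 - 158800)*(-23173) = -1309925/8*(-23173) = 30354892025/8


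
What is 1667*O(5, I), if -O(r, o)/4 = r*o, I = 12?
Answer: -400080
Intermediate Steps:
O(r, o) = -4*o*r (O(r, o) = -4*r*o = -4*o*r)
1667*O(5, I) = 1667*(-4*12*5) = 1667*(-240) = -400080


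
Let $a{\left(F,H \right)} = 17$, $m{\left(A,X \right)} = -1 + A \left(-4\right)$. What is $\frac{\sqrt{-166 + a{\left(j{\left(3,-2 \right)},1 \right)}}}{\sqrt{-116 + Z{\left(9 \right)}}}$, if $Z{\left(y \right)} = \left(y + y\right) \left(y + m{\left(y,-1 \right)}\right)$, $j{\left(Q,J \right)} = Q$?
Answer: $\frac{\sqrt{23095}}{310} \approx 0.49023$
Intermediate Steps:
$m{\left(A,X \right)} = -1 - 4 A$
$Z{\left(y \right)} = 2 y \left(-1 - 3 y\right)$ ($Z{\left(y \right)} = \left(y + y\right) \left(y - \left(1 + 4 y\right)\right) = 2 y \left(-1 - 3 y\right)$)
$\frac{\sqrt{-166 + a{\left(j{\left(3,-2 \right)},1 \right)}}}{\sqrt{-116 + Z{\left(9 \right)}}} = \frac{\sqrt{-166 + 17}}{\sqrt{-116 - 18 \left(1 + 3 \cdot 9\right)}} = \frac{\sqrt{-149}}{\sqrt{-116 - 18 \left(1 + 27\right)}} = \frac{i \sqrt{149}}{\sqrt{-116 - 18 \cdot 28}} = \frac{i \sqrt{149}}{\sqrt{-116 - 504}} = \frac{i \sqrt{149}}{\sqrt{-620}} = \frac{i \sqrt{149}}{2 i \sqrt{155}} = i \sqrt{149} \left(- \frac{i \sqrt{155}}{310}\right) = \frac{\sqrt{23095}}{310}$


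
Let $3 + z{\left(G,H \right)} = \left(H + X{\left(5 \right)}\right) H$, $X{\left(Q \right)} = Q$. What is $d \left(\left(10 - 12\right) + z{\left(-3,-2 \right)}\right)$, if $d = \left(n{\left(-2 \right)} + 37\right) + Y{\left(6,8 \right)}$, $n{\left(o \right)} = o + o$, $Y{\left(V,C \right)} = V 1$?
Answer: $-429$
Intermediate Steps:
$Y{\left(V,C \right)} = V$
$n{\left(o \right)} = 2 o$
$z{\left(G,H \right)} = -3 + H \left(5 + H\right)$ ($z{\left(G,H \right)} = -3 + \left(H + 5\right) H = -3 + \left(5 + H\right) H = -3 + H \left(5 + H\right)$)
$d = 39$ ($d = \left(2 \left(-2\right) + 37\right) + 6 = \left(-4 + 37\right) + 6 = 33 + 6 = 39$)
$d \left(\left(10 - 12\right) + z{\left(-3,-2 \right)}\right) = 39 \left(\left(10 - 12\right) + \left(-3 + \left(-2\right)^{2} + 5 \left(-2\right)\right)\right) = 39 \left(-2 - 9\right) = 39 \left(-11\right) = -429$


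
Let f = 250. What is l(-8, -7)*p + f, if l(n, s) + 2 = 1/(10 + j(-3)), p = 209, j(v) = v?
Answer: -967/7 ≈ -138.14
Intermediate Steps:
l(n, s) = -13/7 (l(n, s) = -2 + 1/(10 - 3) = -2 + 1/7 = -2 + ⅐ = -13/7)
l(-8, -7)*p + f = -13/7*209 + 250 = -2717/7 + 250 = -967/7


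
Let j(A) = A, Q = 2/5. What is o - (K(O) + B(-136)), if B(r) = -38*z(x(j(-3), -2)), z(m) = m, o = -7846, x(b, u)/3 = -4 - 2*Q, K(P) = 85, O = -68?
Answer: -42391/5 ≈ -8478.2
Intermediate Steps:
Q = 2/5 (Q = 2*(1/5) = 2/5 ≈ 0.40000)
x(b, u) = -72/5 (x(b, u) = 3*(-4 - 2*2/5) = 3*(-4 - 4/5) = 3*(-24/5) = -72/5)
B(r) = 2736/5 (B(r) = -38*(-72/5) = 2736/5)
o - (K(O) + B(-136)) = -7846 - (85 + 2736/5) = -7846 - 1*3161/5 = -7846 - 3161/5 = -42391/5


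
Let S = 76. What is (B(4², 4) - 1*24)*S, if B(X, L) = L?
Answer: -1520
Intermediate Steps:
(B(4², 4) - 1*24)*S = (4 - 1*24)*76 = (4 - 24)*76 = -20*76 = -1520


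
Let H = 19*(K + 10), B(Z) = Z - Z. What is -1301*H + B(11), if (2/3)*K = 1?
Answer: -568537/2 ≈ -2.8427e+5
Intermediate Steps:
B(Z) = 0
K = 3/2 (K = (3/2)*1 = 3/2 ≈ 1.5000)
H = 437/2 (H = 19*(3/2 + 10) = 19*(23/2) = 437/2 ≈ 218.50)
-1301*H + B(11) = -1301*437/2 + 0 = -568537/2 + 0 = -568537/2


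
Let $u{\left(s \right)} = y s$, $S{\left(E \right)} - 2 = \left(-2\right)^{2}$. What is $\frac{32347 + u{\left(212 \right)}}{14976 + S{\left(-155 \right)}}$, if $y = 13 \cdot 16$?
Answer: $\frac{25481}{4994} \approx 5.1023$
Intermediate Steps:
$S{\left(E \right)} = 6$ ($S{\left(E \right)} = 2 + \left(-2\right)^{2} = 2 + 4 = 6$)
$y = 208$
$u{\left(s \right)} = 208 s$
$\frac{32347 + u{\left(212 \right)}}{14976 + S{\left(-155 \right)}} = \frac{32347 + 208 \cdot 212}{14976 + 6} = \frac{32347 + 44096}{14982} = 76443 \cdot \frac{1}{14982} = \frac{25481}{4994}$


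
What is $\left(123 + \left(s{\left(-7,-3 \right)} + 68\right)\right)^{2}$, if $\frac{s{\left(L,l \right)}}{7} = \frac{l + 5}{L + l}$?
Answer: $\frac{898704}{25} \approx 35948.0$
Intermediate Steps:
$s{\left(L,l \right)} = \frac{7 \left(5 + l\right)}{L + l}$ ($s{\left(L,l \right)} = 7 \frac{l + 5}{L + l} = 7 \frac{5 + l}{L + l} = \frac{7 \left(5 + l\right)}{L + l}$)
$\left(123 + \left(s{\left(-7,-3 \right)} + 68\right)\right)^{2} = \left(123 + \left(\frac{7 \left(5 - 3\right)}{-7 - 3} + 68\right)\right)^{2} = \left(123 + \left(7 \frac{1}{-10} \cdot 2 + 68\right)\right)^{2} = \left(123 + \left(7 \left(- \frac{1}{10}\right) 2 + 68\right)\right)^{2} = \left(123 + \left(- \frac{7}{5} + 68\right)\right)^{2} = \left(123 + \frac{333}{5}\right)^{2} = \left(\frac{948}{5}\right)^{2} = \frac{898704}{25}$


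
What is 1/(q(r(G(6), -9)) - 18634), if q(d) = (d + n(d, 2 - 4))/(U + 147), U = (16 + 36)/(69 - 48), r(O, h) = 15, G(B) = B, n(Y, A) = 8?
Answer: -3139/58491643 ≈ -5.3666e-5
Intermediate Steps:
U = 52/21 ≈ 2.4762
q(d) = 168/3139 + 21*d/3139 (q(d) = (d + 8)/(52/21 + 147) = (8 + d)/(3139/21) = (8 + d)*(21/3139) = 168/3139 + 21*d/3139)
1/(q(r(G(6), -9)) - 18634) = 1/((168/3139 + (21/3139)*15) - 18634) = 1/((168/3139 + 315/3139) - 18634) = 1/(483/3139 - 18634) = 1/(-58491643/3139) = -3139/58491643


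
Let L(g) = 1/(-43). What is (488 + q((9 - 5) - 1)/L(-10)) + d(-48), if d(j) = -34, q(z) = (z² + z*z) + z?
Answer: -449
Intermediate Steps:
q(z) = z + 2*z² (q(z) = (z² + z²) + z = 2*z² + z = z + 2*z²)
L(g) = -1/43
(488 + q((9 - 5) - 1)/L(-10)) + d(-48) = (488 + (((9 - 5) - 1)*(1 + 2*((9 - 5) - 1)))/(-1/43)) - 34 = (488 + ((4 - 1)*(1 + 2*(4 - 1)))*(-43)) - 34 = (488 + (3*(1 + 2*3))*(-43)) - 34 = (488 + (3*(1 + 6))*(-43)) - 34 = (488 + (3*7)*(-43)) - 34 = (488 + 21*(-43)) - 34 = (488 - 903) - 34 = -415 - 34 = -449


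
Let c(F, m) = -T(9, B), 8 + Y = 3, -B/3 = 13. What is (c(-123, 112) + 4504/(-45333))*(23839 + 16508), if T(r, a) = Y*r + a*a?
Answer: -299984481796/5037 ≈ -5.9556e+7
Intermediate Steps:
B = -39 (B = -3*13 = -39)
Y = -5 (Y = -8 + 3 = -5)
T(r, a) = a**2 - 5*r (T(r, a) = -5*r + a*a = -5*r + a**2 = a**2 - 5*r)
c(F, m) = -1476 (c(F, m) = -((-39)**2 - 5*9) = -(1521 - 45) = -1*1476 = -1476)
(c(-123, 112) + 4504/(-45333))*(23839 + 16508) = (-1476 + 4504/(-45333))*(23839 + 16508) = (-1476 + 4504*(-1/45333))*40347 = (-1476 - 4504/45333)*40347 = -66916012/45333*40347 = -299984481796/5037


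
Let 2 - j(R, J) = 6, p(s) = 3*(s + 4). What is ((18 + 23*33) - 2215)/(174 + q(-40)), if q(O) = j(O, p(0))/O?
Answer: -14380/1741 ≈ -8.2596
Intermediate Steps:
p(s) = 12 + 3*s (p(s) = 3*(4 + s) = 12 + 3*s)
j(R, J) = -4 (j(R, J) = 2 - 1*6 = 2 - 6 = -4)
q(O) = -4/O
((18 + 23*33) - 2215)/(174 + q(-40)) = ((18 + 23*33) - 2215)/(174 - 4/(-40)) = ((18 + 759) - 2215)/(174 - 4*(-1/40)) = (777 - 2215)/(174 + ⅒) = -1438/1741/10 = -1438*10/1741 = -14380/1741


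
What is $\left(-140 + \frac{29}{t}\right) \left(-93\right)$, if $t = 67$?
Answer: $\frac{869643}{67} \approx 12980.0$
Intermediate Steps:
$\left(-140 + \frac{29}{t}\right) \left(-93\right) = \left(-140 + \frac{29}{67}\right) \left(-93\right) = \left(- \frac{9351}{67}\right) \left(-93\right) = \frac{869643}{67}$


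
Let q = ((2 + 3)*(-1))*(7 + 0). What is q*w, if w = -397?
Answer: 13895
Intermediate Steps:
q = -35 (q = (5*(-1))*7 = -5*7 = -35)
q*w = -35*(-397) = 13895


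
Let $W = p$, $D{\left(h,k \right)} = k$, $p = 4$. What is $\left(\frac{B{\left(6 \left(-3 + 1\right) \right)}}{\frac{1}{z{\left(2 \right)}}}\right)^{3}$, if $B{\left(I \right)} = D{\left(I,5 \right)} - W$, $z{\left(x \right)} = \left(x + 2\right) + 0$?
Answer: $64$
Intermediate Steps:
$W = 4$
$z{\left(x \right)} = 2 + x$ ($z{\left(x \right)} = \left(2 + x\right) + 0 = 2 + x$)
$B{\left(I \right)} = 1$ ($B{\left(I \right)} = 5 - 4 = 1$)
$\left(\frac{B{\left(6 \left(-3 + 1\right) \right)}}{\frac{1}{z{\left(2 \right)}}}\right)^{3} = \left(1 \frac{1}{\frac{1}{2 + 2}}\right)^{3} = \left(1 \frac{1}{\frac{1}{4}}\right)^{3} = \left(1 \cdot 4\right)^{3} = 4^{3} = 64$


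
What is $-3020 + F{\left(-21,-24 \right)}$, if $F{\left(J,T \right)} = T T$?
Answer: $-2444$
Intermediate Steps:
$F{\left(J,T \right)} = T^{2}$
$-3020 + F{\left(-21,-24 \right)} = -3020 + \left(-24\right)^{2} = -3020 + 576 = -2444$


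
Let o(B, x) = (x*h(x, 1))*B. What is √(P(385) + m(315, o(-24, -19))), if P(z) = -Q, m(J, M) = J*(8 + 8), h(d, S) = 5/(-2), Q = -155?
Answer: √5195 ≈ 72.076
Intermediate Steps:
h(d, S) = -5/2 (h(d, S) = 5*(-½) = -5/2)
o(B, x) = -5*B*x/2 (o(B, x) = (x*(-5/2))*B = (-5*x/2)*B = -5*B*x/2)
m(J, M) = 16*J (m(J, M) = J*16 = 16*J)
P(z) = 155 (P(z) = -1*(-155) = 155)
√(P(385) + m(315, o(-24, -19))) = √(155 + 16*315) = √(155 + 5040) = √5195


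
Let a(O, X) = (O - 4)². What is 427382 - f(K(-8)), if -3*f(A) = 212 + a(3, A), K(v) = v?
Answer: 427453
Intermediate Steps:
a(O, X) = (-4 + O)²
f(A) = -71 (f(A) = -(212 + (-4 + 3)²)/3 = -(212 + (-1)²)/3 = -(212 + 1)/3 = -⅓*213 = -71)
427382 - f(K(-8)) = 427382 - 1*(-71) = 427382 + 71 = 427453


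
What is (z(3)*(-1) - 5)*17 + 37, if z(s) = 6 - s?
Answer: -99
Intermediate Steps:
(z(3)*(-1) - 5)*17 + 37 = ((6 - 1*3)*(-1) - 5)*17 + 37 = ((6 - 3)*(-1) - 5)*17 + 37 = (3*(-1) - 5)*17 + 37 = (-3 - 5)*17 + 37 = -8*17 + 37 = -136 + 37 = -99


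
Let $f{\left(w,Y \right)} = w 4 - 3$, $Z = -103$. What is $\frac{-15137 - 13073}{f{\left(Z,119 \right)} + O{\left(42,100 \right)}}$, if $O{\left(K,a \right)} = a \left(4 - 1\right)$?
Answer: $\frac{5642}{23} \approx 245.3$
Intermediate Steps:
$f{\left(w,Y \right)} = -3 + 4 w$ ($f{\left(w,Y \right)} = 4 w - 3 = -3 + 4 w$)
$O{\left(K,a \right)} = 3 a$ ($O{\left(K,a \right)} = a 3 = 3 a$)
$\frac{-15137 - 13073}{f{\left(Z,119 \right)} + O{\left(42,100 \right)}} = \frac{-15137 - 13073}{\left(-3 + 4 \left(-103\right)\right) + 3 \cdot 100} = - \frac{28210}{\left(-3 - 412\right) + 300} = - \frac{28210}{-415 + 300} = - \frac{28210}{-115} = \left(-28210\right) \left(- \frac{1}{115}\right) = \frac{5642}{23}$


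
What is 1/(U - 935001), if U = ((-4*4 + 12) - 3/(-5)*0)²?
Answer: -1/934985 ≈ -1.0695e-6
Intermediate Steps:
U = 16 (U = ((-16 + 12) - (-⅕*3)*0)² = (-4 - (-3)*0/5)² = (-4 - 1*0)² = (-4 + 0)² = (-4)² = 16)
1/(U - 935001) = 1/(16 - 935001) = 1/(-934985) = -1/934985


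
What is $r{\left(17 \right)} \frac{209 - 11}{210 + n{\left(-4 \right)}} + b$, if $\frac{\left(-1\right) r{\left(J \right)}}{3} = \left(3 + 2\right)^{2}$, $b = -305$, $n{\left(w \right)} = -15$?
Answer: $- \frac{4955}{13} \approx -381.15$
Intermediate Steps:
$r{\left(J \right)} = -75$ ($r{\left(J \right)} = - 3 \left(3 + 2\right)^{2} = - 3 \cdot 5^{2} = \left(-3\right) 25 = -75$)
$r{\left(17 \right)} \frac{209 - 11}{210 + n{\left(-4 \right)}} + b = - 75 \frac{209 - 11}{210 - 15} - 305 = - 75 \cdot \frac{198}{195} - 305 = - 75 \cdot 198 \cdot \frac{1}{195} - 305 = \left(-75\right) \frac{66}{65} - 305 = - \frac{990}{13} - 305 = - \frac{4955}{13}$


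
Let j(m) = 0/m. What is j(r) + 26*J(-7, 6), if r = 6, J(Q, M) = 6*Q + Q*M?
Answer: -2184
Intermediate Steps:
J(Q, M) = 6*Q + M*Q
j(m) = 0
j(r) + 26*J(-7, 6) = 0 + 26*(-7*(6 + 6)) = 0 + 26*(-7*12) = 0 + 26*(-84) = 0 - 2184 = -2184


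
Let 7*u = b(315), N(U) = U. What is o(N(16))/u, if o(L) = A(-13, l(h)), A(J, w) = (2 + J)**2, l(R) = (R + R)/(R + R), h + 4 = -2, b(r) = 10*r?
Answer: 121/450 ≈ 0.26889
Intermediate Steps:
u = 450 (u = (10*315)/7 = (1/7)*3150 = 450)
h = -6 (h = -4 - 2 = -6)
l(R) = 1 (l(R) = (2*R)/((2*R)) = (2*R)*(1/(2*R)) = 1)
o(L) = 121 (o(L) = (2 - 13)**2 = (-11)**2 = 121)
o(N(16))/u = 121/450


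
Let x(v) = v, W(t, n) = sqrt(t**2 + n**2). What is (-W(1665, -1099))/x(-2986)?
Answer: sqrt(3980026)/2986 ≈ 0.66812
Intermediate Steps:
W(t, n) = sqrt(n**2 + t**2)
(-W(1665, -1099))/x(-2986) = -sqrt((-1099)**2 + 1665**2)/(-2986) = -sqrt(1207801 + 2772225)*(-1/2986) = -sqrt(3980026)*(-1/2986) = sqrt(3980026)/2986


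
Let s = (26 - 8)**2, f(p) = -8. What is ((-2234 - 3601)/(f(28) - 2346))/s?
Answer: 1945/254232 ≈ 0.0076505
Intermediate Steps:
s = 324 (s = 18**2 = 324)
((-2234 - 3601)/(f(28) - 2346))/s = ((-2234 - 3601)/(-8 - 2346))/324 = -5835/(-2354)*(1/324) = -5835*(-1/2354)*(1/324) = (5835/2354)*(1/324) = 1945/254232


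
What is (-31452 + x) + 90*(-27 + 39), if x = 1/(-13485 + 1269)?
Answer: -371024353/12216 ≈ -30372.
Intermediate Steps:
x = -1/12216 (x = 1/(-12216) = -1/12216 ≈ -8.1860e-5)
(-31452 + x) + 90*(-27 + 39) = (-31452 - 1/12216) + 90*(-27 + 39) = -384217633/12216 + 90*12 = -384217633/12216 + 1080 = -371024353/12216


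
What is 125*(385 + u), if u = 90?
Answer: 59375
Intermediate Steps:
125*(385 + u) = 125*(385 + 90) = 125*475 = 59375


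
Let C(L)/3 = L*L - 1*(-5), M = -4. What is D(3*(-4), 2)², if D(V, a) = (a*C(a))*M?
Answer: 46656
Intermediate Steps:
C(L) = 15 + 3*L² (C(L) = 3*(L*L - 1*(-5)) = 3*(L² + 5) = 3*(5 + L²) = 15 + 3*L²)
D(V, a) = -4*a*(15 + 3*a²) (D(V, a) = (a*(15 + 3*a²))*(-4) = -4*a*(15 + 3*a²))
D(3*(-4), 2)² = (-12*2*(5 + 2²))² = (-12*2*(5 + 4))² = (-12*2*9)² = (-216)² = 46656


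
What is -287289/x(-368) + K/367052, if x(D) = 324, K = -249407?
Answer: -1465705693/1651734 ≈ -887.37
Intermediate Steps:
-287289/x(-368) + K/367052 = -287289/324 - 249407/367052 = -287289*1/324 - 249407*1/367052 = -31921/36 - 249407/367052 = -1465705693/1651734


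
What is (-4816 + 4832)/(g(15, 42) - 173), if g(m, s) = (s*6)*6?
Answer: 16/1339 ≈ 0.011949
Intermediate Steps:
g(m, s) = 36*s (g(m, s) = (6*s)*6 = 36*s)
(-4816 + 4832)/(g(15, 42) - 173) = (-4816 + 4832)/(36*42 - 173) = 16/(1512 - 173) = 16/1339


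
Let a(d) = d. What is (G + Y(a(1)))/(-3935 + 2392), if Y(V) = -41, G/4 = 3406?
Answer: -13583/1543 ≈ -8.8030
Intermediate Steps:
G = 13624 (G = 4*3406 = 13624)
(G + Y(a(1)))/(-3935 + 2392) = (13624 - 41)/(-3935 + 2392) = 13583/(-1543) = 13583*(-1/1543) = -13583/1543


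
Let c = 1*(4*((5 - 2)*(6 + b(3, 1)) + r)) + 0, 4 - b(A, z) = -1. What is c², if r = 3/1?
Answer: 20736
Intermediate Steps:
b(A, z) = 5 (b(A, z) = 4 - 1*(-1) = 4 + 1 = 5)
r = 3 (r = 3*1 = 3)
c = 144 (c = 1*(4*((5 - 2)*(6 + 5) + 3)) + 0 = 1*(4*(3*11 + 3)) + 0 = 1*(4*(33 + 3)) + 0 = 1*(4*36) + 0 = 1*144 + 0 = 144 + 0 = 144)
c² = 144² = 20736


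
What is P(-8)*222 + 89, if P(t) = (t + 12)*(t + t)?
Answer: -14119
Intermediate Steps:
P(t) = 2*t*(12 + t) (P(t) = (12 + t)*(2*t) = 2*t*(12 + t))
P(-8)*222 + 89 = (2*(-8)*(12 - 8))*222 + 89 = (2*(-8)*4)*222 + 89 = -64*222 + 89 = -14208 + 89 = -14119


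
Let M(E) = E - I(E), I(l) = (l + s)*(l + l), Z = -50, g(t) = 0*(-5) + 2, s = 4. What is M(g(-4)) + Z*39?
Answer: -1972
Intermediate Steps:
g(t) = 2 (g(t) = 0 + 2 = 2)
I(l) = 2*l*(4 + l) (I(l) = (l + 4)*(l + l) = (4 + l)*(2*l) = 2*l*(4 + l))
M(E) = E - 2*E*(4 + E)
M(g(-4)) + Z*39 = 2*(-7 - 2*2) - 50*39 = 2*(-7 - 4) - 1950 = 2*(-11) - 1950 = -22 - 1950 = -1972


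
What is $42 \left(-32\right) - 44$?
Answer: $-1388$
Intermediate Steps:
$42 \left(-32\right) - 44 = -1344 - 44 = -1388$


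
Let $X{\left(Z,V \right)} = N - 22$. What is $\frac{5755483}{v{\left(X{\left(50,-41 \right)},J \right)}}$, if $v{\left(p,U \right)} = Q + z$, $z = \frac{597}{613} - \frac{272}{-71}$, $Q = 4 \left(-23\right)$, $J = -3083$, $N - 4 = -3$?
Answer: $- \frac{250495886609}{3794993} \approx -66007.0$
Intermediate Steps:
$N = 1$ ($N = 4 - 3 = 1$)
$Q = -92$
$z = \frac{209123}{43523}$ ($z = 597 \cdot \frac{1}{613} - - \frac{272}{71} = \frac{597}{613} + \frac{272}{71} = \frac{209123}{43523} \approx 4.8049$)
$X{\left(Z,V \right)} = -21$ ($X{\left(Z,V \right)} = 1 - 22 = -21$)
$v{\left(p,U \right)} = - \frac{3794993}{43523}$ ($v{\left(p,U \right)} = -92 + \frac{209123}{43523} = - \frac{3794993}{43523}$)
$\frac{5755483}{v{\left(X{\left(50,-41 \right)},J \right)}} = \frac{5755483}{- \frac{3794993}{43523}} = 5755483 \left(- \frac{43523}{3794993}\right) = - \frac{250495886609}{3794993}$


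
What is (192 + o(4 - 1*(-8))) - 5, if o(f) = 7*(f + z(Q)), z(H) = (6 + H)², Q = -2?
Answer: 383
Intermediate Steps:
o(f) = 112 + 7*f (o(f) = 7*(f + (6 - 2)²) = 7*(f + 4²) = 7*(f + 16) = 7*(16 + f) = 112 + 7*f)
(192 + o(4 - 1*(-8))) - 5 = (192 + (112 + 7*(4 - 1*(-8)))) - 5 = (192 + (112 + 7*(4 + 8))) - 5 = (192 + (112 + 7*12)) - 5 = (192 + (112 + 84)) - 5 = (192 + 196) - 5 = 388 - 5 = 383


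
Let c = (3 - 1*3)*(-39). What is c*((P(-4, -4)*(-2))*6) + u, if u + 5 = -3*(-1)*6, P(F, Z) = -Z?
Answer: 13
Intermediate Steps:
u = 13 (u = -5 - 3*(-1)*6 = -5 + 3*6 = -5 + 18 = 13)
c = 0 (c = (3 - 3)*(-39) = 0*(-39) = 0)
c*((P(-4, -4)*(-2))*6) + u = 0*((-1*(-4)*(-2))*6) + 13 = 0*((4*(-2))*6) + 13 = 0*(-8*6) + 13 = 0*(-48) + 13 = 0 + 13 = 13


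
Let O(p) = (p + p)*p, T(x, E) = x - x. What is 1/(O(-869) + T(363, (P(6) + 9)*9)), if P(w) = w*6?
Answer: 1/1510322 ≈ 6.6211e-7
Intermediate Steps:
P(w) = 6*w
T(x, E) = 0
O(p) = 2*p² (O(p) = (2*p)*p = 2*p²)
1/(O(-869) + T(363, (P(6) + 9)*9)) = 1/(2*(-869)² + 0) = 1/(2*755161 + 0) = 1/(1510322 + 0) = 1/1510322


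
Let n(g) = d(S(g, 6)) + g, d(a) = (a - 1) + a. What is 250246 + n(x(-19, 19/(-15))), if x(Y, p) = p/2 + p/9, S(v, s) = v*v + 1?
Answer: 4560759308/18225 ≈ 2.5025e+5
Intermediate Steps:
S(v, s) = 1 + v**2 (S(v, s) = v**2 + 1 = 1 + v**2)
x(Y, p) = 11*p/18 (x(Y, p) = p*(1/2) + p*(1/9) = p/2 + p/9 = 11*p/18)
d(a) = -1 + 2*a (d(a) = (-1 + a) + a = -1 + 2*a)
n(g) = 1 + g + 2*g**2 (n(g) = (-1 + 2*(1 + g**2)) + g = (-1 + (2 + 2*g**2)) + g = (1 + 2*g**2) + g = 1 + g + 2*g**2)
250246 + n(x(-19, 19/(-15))) = 250246 + (1 + 11*(19/(-15))/18 + 2*(11*(19/(-15))/18)**2) = 250246 + (1 + 11*(19*(-1/15))/18 + 2*(11*(19*(-1/15))/18)**2) = 250246 + (1 + (11/18)*(-19/15) + 2*((11/18)*(-19/15))**2) = 250246 + (1 - 209/270 + 2*(-209/270)**2) = 250246 + (1 - 209/270 + 2*(43681/72900)) = 250246 + (1 - 209/270 + 43681/36450) = 250246 + 25958/18225 = 4560759308/18225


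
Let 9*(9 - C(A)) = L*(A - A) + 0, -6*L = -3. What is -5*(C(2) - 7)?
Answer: -10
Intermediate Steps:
L = ½ (L = -⅙*(-3) = ½ ≈ 0.50000)
C(A) = 9 (C(A) = 9 - ((A - A)/2 + 0)/9 = 9 - ((½)*0 + 0)/9 = 9 - (0 + 0)/9 = 9 - ⅑*0 = 9 + 0 = 9)
-5*(C(2) - 7) = -5*(9 - 7) = -5*2 = -10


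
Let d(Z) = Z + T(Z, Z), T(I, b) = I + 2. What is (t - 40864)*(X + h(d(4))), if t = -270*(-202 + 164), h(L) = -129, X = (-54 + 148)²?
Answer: -266469028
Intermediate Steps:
T(I, b) = 2 + I
d(Z) = 2 + 2*Z (d(Z) = Z + (2 + Z) = 2 + 2*Z)
X = 8836 (X = 94² = 8836)
t = 10260 (t = -270*(-38) = 10260)
(t - 40864)*(X + h(d(4))) = (10260 - 40864)*(8836 - 129) = -30604*8707 = -266469028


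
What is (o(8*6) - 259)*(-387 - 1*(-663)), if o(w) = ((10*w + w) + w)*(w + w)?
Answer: 15190212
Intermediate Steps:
o(w) = 24*w² (o(w) = (11*w + w)*(2*w) = (12*w)*(2*w) = 24*w²)
(o(8*6) - 259)*(-387 - 1*(-663)) = (24*(8*6)² - 259)*(-387 - 1*(-663)) = (24*48² - 259)*(-387 + 663) = (24*2304 - 259)*276 = (55296 - 259)*276 = 55037*276 = 15190212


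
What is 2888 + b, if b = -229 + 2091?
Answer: 4750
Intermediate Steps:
b = 1862
2888 + b = 2888 + 1862 = 4750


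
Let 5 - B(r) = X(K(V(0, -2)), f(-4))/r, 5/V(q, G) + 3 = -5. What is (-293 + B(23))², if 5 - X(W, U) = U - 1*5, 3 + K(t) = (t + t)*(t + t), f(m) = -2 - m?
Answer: 43983424/529 ≈ 83145.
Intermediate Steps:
V(q, G) = -5/8 (V(q, G) = 5/(-3 - 5) = 5/(-8) = 5*(-⅛) = -5/8)
K(t) = -3 + 4*t² (K(t) = -3 + (t + t)*(t + t) = -3 + (2*t)*(2*t) = -3 + 4*t²)
X(W, U) = 10 - U (X(W, U) = 5 - (U - 1*5) = 5 - (U - 5) = 5 - (-5 + U) = 5 + (5 - U) = 10 - U)
B(r) = 5 - 8/r (B(r) = 5 - (10 - (-2 - 1*(-4)))/r = 5 - (10 - (-2 + 4))/r = 5 - (10 - 1*2)/r = 5 - (10 - 2)/r = 5 - 8/r)
(-293 + B(23))² = (-293 + (5 - 8/23))² = (-293 + 107/23)² = (-6632/23)² = 43983424/529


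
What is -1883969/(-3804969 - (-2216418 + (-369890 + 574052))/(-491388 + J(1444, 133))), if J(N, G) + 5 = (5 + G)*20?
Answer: 920569424377/1859235429633 ≈ 0.49513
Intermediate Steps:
J(N, G) = 95 + 20*G (J(N, G) = -5 + (5 + G)*20 = -5 + (100 + 20*G) = 95 + 20*G)
-1883969/(-3804969 - (-2216418 + (-369890 + 574052))/(-491388 + J(1444, 133))) = -1883969/(-3804969 - (-2216418 + (-369890 + 574052))/(-491388 + (95 + 20*133))) = -1883969/(-3804969 - (-2216418 + 204162)/(-491388 + (95 + 2660))) = -1883969/(-3804969 - (-2012256)/(-491388 + 2755)) = -1883969/(-3804969 - (-2012256)/(-488633)) = -1883969/(-3804969 - (-2012256)*(-1)/488633) = -1883969/(-3804969 - 1*2012256/488633) = -1883969/(-3804969 - 2012256/488633) = -1883969/(-1859235429633/488633) = -1883969*(-488633/1859235429633) = 920569424377/1859235429633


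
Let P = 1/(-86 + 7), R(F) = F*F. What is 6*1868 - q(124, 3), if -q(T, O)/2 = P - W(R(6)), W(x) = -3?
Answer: 885904/79 ≈ 11214.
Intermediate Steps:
R(F) = F**2
P = -1/79 (P = 1/(-79) = -1/79 ≈ -0.012658)
q(T, O) = -472/79 (q(T, O) = -2*(-1/79 - 1*(-3)) = -2*(-1/79 + 3) = -2*236/79 = -472/79)
6*1868 - q(124, 3) = 6*1868 - 1*(-472/79) = 11208 + 472/79 = 885904/79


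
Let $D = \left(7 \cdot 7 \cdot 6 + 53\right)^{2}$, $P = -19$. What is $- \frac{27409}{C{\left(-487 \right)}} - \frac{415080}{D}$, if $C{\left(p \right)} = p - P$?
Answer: $\frac{3106032841}{56351412} \approx 55.119$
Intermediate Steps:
$D = 120409$ ($D = \left(49 \cdot 6 + 53\right)^{2} = \left(294 + 53\right)^{2} = 347^{2} = 120409$)
$C{\left(p \right)} = 19 + p$ ($C{\left(p \right)} = p - -19 = p + 19 = 19 + p$)
$- \frac{27409}{C{\left(-487 \right)}} - \frac{415080}{D} = - \frac{27409}{19 - 487} - \frac{415080}{120409} = - \frac{27409}{-468} - \frac{415080}{120409} = \left(-27409\right) \left(- \frac{1}{468}\right) - \frac{415080}{120409} = \frac{27409}{468} - \frac{415080}{120409} = \frac{3106032841}{56351412}$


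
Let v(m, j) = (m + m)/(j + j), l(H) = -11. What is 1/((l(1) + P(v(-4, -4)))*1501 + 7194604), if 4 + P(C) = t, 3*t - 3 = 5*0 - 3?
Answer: 1/7172089 ≈ 1.3943e-7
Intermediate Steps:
v(m, j) = m/j (v(m, j) = (2*m)/((2*j)) = (2*m)*(1/(2*j)) = m/j)
t = 0 (t = 1 + (5*0 - 3)/3 = 1 + (0 - 3)/3 = 1 + (⅓)*(-3) = 1 - 1 = 0)
P(C) = -4 (P(C) = -4 + 0 = -4)
1/((l(1) + P(v(-4, -4)))*1501 + 7194604) = 1/((-11 - 4)*1501 + 7194604) = 1/(-15*1501 + 7194604) = 1/(-22515 + 7194604) = 1/7172089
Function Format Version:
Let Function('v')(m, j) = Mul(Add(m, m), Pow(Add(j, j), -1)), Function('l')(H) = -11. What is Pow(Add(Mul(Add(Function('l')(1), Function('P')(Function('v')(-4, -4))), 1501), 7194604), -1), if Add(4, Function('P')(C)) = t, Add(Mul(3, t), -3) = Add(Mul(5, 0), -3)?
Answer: Rational(1, 7172089) ≈ 1.3943e-7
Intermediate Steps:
Function('v')(m, j) = Mul(m, Pow(j, -1)) (Function('v')(m, j) = Mul(Mul(2, m), Pow(Mul(2, j), -1)) = Mul(Mul(2, m), Mul(Rational(1, 2), Pow(j, -1))) = Mul(m, Pow(j, -1)))
t = 0 (t = Add(1, Mul(Rational(1, 3), Add(Mul(5, 0), -3))) = Add(1, Mul(Rational(1, 3), Add(0, -3))) = Add(1, Mul(Rational(1, 3), -3)) = Add(1, -1) = 0)
Function('P')(C) = -4 (Function('P')(C) = Add(-4, 0) = -4)
Pow(Add(Mul(Add(Function('l')(1), Function('P')(Function('v')(-4, -4))), 1501), 7194604), -1) = Pow(Add(Mul(Add(-11, -4), 1501), 7194604), -1) = Pow(Add(Mul(-15, 1501), 7194604), -1) = Pow(Add(-22515, 7194604), -1) = Pow(7172089, -1) = Rational(1, 7172089)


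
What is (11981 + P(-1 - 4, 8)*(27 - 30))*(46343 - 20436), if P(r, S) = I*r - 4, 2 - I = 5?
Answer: 309536836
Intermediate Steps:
I = -3 (I = 2 - 1*5 = 2 - 5 = -3)
P(r, S) = -4 - 3*r (P(r, S) = -3*r - 4 = -4 - 3*r)
(11981 + P(-1 - 4, 8)*(27 - 30))*(46343 - 20436) = (11981 + (-4 - 3*(-1 - 4))*(27 - 30))*(46343 - 20436) = (11981 + (-4 - 3*(-5))*(-3))*25907 = (11981 + (-4 + 15)*(-3))*25907 = (11981 + 11*(-3))*25907 = (11981 - 33)*25907 = 11948*25907 = 309536836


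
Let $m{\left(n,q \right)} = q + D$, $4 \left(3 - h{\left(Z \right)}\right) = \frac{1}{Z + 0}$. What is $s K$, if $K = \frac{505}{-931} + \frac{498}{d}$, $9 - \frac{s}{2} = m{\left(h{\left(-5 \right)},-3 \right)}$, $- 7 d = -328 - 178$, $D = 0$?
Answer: $\frac{35879232}{235543} \approx 152.33$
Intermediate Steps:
$d = \frac{506}{7}$ ($d = - \frac{-328 - 178}{7} = \left(- \frac{1}{7}\right) \left(-506\right) = \frac{506}{7} \approx 72.286$)
$h{\left(Z \right)} = 3 - \frac{1}{4 Z}$ ($h{\left(Z \right)} = 3 - \frac{1}{4 \left(Z + 0\right)} = 3 - \frac{1}{4 Z}$)
$m{\left(n,q \right)} = q$ ($m{\left(n,q \right)} = q + 0 = q$)
$s = 24$ ($s = 18 - -6 = 18 + 6 = 24$)
$K = \frac{1494968}{235543}$ ($K = \frac{505}{-931} + \frac{498}{\frac{506}{7}} = 505 \left(- \frac{1}{931}\right) + 498 \cdot \frac{7}{506} = - \frac{505}{931} + \frac{1743}{253} = \frac{1494968}{235543} \approx 6.3469$)
$s K = 24 \cdot \frac{1494968}{235543} = \frac{35879232}{235543}$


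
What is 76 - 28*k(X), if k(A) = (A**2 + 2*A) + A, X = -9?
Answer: -1436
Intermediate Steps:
k(A) = A**2 + 3*A
76 - 28*k(X) = 76 - (-252)*(3 - 9) = 76 - (-252)*(-6) = 76 - 28*54 = 76 - 1512 = -1436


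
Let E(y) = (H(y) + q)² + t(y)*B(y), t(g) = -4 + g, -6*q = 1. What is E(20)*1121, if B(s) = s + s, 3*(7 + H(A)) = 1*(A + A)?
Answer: 27362489/36 ≈ 7.6007e+5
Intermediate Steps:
q = -⅙ (q = -⅙*1 = -⅙ ≈ -0.16667)
H(A) = -7 + 2*A/3 (H(A) = -7 + (1*(A + A))/3 = -7 + (1*(2*A))/3 = -7 + (2*A)/3 = -7 + 2*A/3)
B(s) = 2*s
E(y) = (-43/6 + 2*y/3)² + 2*y*(-4 + y) (E(y) = ((-7 + 2*y/3) - ⅙)² + (-4 + y)*(2*y) = (-43/6 + 2*y/3)² + 2*y*(-4 + y))
E(20)*1121 = (1849/36 - 158/9*20 + (22/9)*20²)*1121 = (1849/36 - 3160/9 + (22/9)*400)*1121 = (1849/36 - 3160/9 + 8800/9)*1121 = (24409/36)*1121 = 27362489/36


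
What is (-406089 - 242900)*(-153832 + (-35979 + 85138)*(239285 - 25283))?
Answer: -6827345125738654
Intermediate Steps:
(-406089 - 242900)*(-153832 + (-35979 + 85138)*(239285 - 25283)) = -648989*(-153832 + 49159*214002) = -648989*(-153832 + 10520124318) = -648989*10519970486 = -6827345125738654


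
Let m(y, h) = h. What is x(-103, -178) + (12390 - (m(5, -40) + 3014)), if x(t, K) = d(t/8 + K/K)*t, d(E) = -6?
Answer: 10034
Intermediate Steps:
x(t, K) = -6*t
x(-103, -178) + (12390 - (m(5, -40) + 3014)) = -6*(-103) + (12390 - (-40 + 3014)) = 618 + (12390 - 1*2974) = 618 + (12390 - 2974) = 618 + 9416 = 10034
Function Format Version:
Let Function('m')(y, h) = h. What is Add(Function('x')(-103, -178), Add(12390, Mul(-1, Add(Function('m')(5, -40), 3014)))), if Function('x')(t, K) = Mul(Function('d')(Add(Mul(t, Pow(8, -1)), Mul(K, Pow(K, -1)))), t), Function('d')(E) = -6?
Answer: 10034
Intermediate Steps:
Function('x')(t, K) = Mul(-6, t)
Add(Function('x')(-103, -178), Add(12390, Mul(-1, Add(Function('m')(5, -40), 3014)))) = Add(Mul(-6, -103), Add(12390, Mul(-1, Add(-40, 3014)))) = Add(618, Add(12390, Mul(-1, 2974))) = Add(618, Add(12390, -2974)) = Add(618, 9416) = 10034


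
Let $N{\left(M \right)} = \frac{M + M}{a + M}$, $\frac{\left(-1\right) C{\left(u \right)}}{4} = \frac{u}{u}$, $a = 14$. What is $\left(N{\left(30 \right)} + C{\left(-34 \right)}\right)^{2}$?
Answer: $\frac{841}{121} \approx 6.9504$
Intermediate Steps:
$C{\left(u \right)} = -4$ ($C{\left(u \right)} = - 4 \frac{u}{u} = \left(-4\right) 1 = -4$)
$N{\left(M \right)} = \frac{2 M}{14 + M}$ ($N{\left(M \right)} = \frac{M + M}{14 + M} = \frac{2 M}{14 + M}$)
$\left(N{\left(30 \right)} + C{\left(-34 \right)}\right)^{2} = \left(2 \cdot 30 \frac{1}{14 + 30} - 4\right)^{2} = \left(2 \cdot 30 \cdot \frac{1}{44} - 4\right)^{2} = \left(\frac{15}{11} - 4\right)^{2} = \left(- \frac{29}{11}\right)^{2} = \frac{841}{121}$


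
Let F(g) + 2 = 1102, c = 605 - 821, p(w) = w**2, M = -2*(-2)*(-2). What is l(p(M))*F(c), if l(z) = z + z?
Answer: 140800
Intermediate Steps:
M = -8 (M = 4*(-2) = -8)
c = -216
F(g) = 1100 (F(g) = -2 + 1102 = 1100)
l(z) = 2*z
l(p(M))*F(c) = (2*(-8)**2)*1100 = (2*64)*1100 = 128*1100 = 140800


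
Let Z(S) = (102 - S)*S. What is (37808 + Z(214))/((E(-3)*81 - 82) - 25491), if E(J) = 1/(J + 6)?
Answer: -6920/12773 ≈ -0.54177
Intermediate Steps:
Z(S) = S*(102 - S)
E(J) = 1/(6 + J)
(37808 + Z(214))/((E(-3)*81 - 82) - 25491) = (37808 + 214*(102 - 1*214))/((81/(6 - 3) - 82) - 25491) = (37808 + 214*(102 - 214))/((81/3 - 82) - 25491) = (37808 + 214*(-112))/(((⅓)*81 - 82) - 25491) = (37808 - 23968)/((27 - 82) - 25491) = 13840/(-55 - 25491) = 13840/(-25546) = 13840*(-1/25546) = -6920/12773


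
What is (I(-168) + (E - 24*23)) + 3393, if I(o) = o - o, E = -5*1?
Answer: 2836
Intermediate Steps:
E = -5
I(o) = 0
(I(-168) + (E - 24*23)) + 3393 = (0 + (-5 - 24*23)) + 3393 = (0 + (-5 - 552)) + 3393 = (0 - 557) + 3393 = -557 + 3393 = 2836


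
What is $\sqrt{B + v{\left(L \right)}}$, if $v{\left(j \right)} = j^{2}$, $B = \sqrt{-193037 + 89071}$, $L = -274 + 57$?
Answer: $\sqrt{47089 + i \sqrt{103966}} \approx 217.0 + 0.7429 i$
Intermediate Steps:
$L = -217$
$B = i \sqrt{103966}$ ($B = \sqrt{-103966} = i \sqrt{103966} \approx 322.44 i$)
$\sqrt{B + v{\left(L \right)}} = \sqrt{i \sqrt{103966} + \left(-217\right)^{2}} = \sqrt{i \sqrt{103966} + 47089} = \sqrt{47089 + i \sqrt{103966}}$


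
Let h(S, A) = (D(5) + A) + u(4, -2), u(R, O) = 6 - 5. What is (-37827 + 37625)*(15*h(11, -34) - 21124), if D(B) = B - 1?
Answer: 4354918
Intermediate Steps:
u(R, O) = 1
D(B) = -1 + B
h(S, A) = 5 + A (h(S, A) = ((-1 + 5) + A) + 1 = (4 + A) + 1 = 5 + A)
(-37827 + 37625)*(15*h(11, -34) - 21124) = (-37827 + 37625)*(15*(5 - 34) - 21124) = -202*(15*(-29) - 21124) = -202*(-435 - 21124) = -202*(-21559) = 4354918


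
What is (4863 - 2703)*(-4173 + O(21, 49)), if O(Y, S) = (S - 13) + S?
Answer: -8830080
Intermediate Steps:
O(Y, S) = -13 + 2*S (O(Y, S) = (-13 + S) + S = -13 + 2*S)
(4863 - 2703)*(-4173 + O(21, 49)) = (4863 - 2703)*(-4173 + (-13 + 2*49)) = 2160*(-4173 + (-13 + 98)) = 2160*(-4173 + 85) = 2160*(-4088) = -8830080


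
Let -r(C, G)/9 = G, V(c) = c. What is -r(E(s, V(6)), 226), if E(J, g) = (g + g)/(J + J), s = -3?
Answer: 2034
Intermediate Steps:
E(J, g) = g/J (E(J, g) = (2*g)/((2*J)) = (2*g)*(1/(2*J)) = g/J)
r(C, G) = -9*G
-r(E(s, V(6)), 226) = -(-9)*226 = -1*(-2034) = 2034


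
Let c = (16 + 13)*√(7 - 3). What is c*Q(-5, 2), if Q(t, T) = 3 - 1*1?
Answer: 116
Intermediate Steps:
c = 58 (c = 29*√4 = 29*2 = 58)
Q(t, T) = 2 (Q(t, T) = 3 - 1 = 2)
c*Q(-5, 2) = 58*2 = 116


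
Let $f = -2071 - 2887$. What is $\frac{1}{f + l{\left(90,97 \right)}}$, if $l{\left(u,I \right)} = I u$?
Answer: $\frac{1}{3772} \approx 0.00026511$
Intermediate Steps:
$f = -4958$
$\frac{1}{f + l{\left(90,97 \right)}} = \frac{1}{-4958 + 97 \cdot 90} = \frac{1}{-4958 + 8730} = \frac{1}{3772}$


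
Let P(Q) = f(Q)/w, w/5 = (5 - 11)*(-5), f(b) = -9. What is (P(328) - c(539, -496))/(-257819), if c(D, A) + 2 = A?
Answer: -24897/12890950 ≈ -0.0019314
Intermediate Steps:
w = 150 (w = 5*((5 - 11)*(-5)) = 5*(-6*(-5)) = 5*30 = 150)
P(Q) = -3/50 (P(Q) = -9/150 = -9*1/150 = -3/50)
c(D, A) = -2 + A
(P(328) - c(539, -496))/(-257819) = (-3/50 - (-2 - 496))/(-257819) = (-3/50 - 1*(-498))*(-1/257819) = (-3/50 + 498)*(-1/257819) = (24897/50)*(-1/257819) = -24897/12890950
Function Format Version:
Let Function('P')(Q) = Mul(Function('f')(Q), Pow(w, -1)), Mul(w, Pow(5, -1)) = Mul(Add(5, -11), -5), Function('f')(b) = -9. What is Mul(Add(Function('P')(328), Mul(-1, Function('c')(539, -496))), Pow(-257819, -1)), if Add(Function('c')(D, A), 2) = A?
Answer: Rational(-24897, 12890950) ≈ -0.0019314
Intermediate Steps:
w = 150 (w = Mul(5, Mul(Add(5, -11), -5)) = Mul(5, Mul(-6, -5)) = Mul(5, 30) = 150)
Function('P')(Q) = Rational(-3, 50) (Function('P')(Q) = Mul(-9, Pow(150, -1)) = Mul(-9, Rational(1, 150)) = Rational(-3, 50))
Function('c')(D, A) = Add(-2, A)
Mul(Add(Function('P')(328), Mul(-1, Function('c')(539, -496))), Pow(-257819, -1)) = Mul(Add(Rational(-3, 50), Mul(-1, Add(-2, -496))), Pow(-257819, -1)) = Mul(Add(Rational(-3, 50), Mul(-1, -498)), Rational(-1, 257819)) = Mul(Add(Rational(-3, 50), 498), Rational(-1, 257819)) = Mul(Rational(24897, 50), Rational(-1, 257819)) = Rational(-24897, 12890950)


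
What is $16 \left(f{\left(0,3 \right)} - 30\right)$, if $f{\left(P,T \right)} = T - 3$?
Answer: $-480$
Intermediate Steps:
$f{\left(P,T \right)} = -3 + T$
$16 \left(f{\left(0,3 \right)} - 30\right) = 16 \left(\left(-3 + 3\right) - 30\right) = 16 \left(0 - 30\right) = 16 \left(-30\right) = -480$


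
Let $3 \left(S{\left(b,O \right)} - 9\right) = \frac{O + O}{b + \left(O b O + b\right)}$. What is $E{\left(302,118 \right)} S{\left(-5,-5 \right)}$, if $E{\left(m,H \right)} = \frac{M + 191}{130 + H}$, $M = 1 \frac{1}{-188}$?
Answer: $\frac{8749339}{1258848} \approx 6.9503$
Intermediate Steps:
$M = - \frac{1}{188}$ ($M = 1 \left(- \frac{1}{188}\right) = - \frac{1}{188} \approx -0.0053191$)
$S{\left(b,O \right)} = 9 + \frac{2 O}{3 \left(2 b + b O^{2}\right)}$ ($S{\left(b,O \right)} = 9 + \frac{\left(O + O\right) \frac{1}{b + \left(O b O + b\right)}}{3} = 9 + \frac{2 O \frac{1}{b + \left(b O^{2} + b\right)}}{3} = 9 + \frac{2 O \frac{1}{b + \left(b + b O^{2}\right)}}{3} = 9 + \frac{2 O \frac{1}{2 b + b O^{2}}}{3} = 9 + \frac{2 O}{3 \left(2 b + b O^{2}\right)}$)
$E{\left(m,H \right)} = \frac{35907}{188 \left(130 + H\right)}$ ($E{\left(m,H \right)} = \frac{- \frac{1}{188} + 191}{130 + H} = \frac{35907}{188 \left(130 + H\right)}$)
$E{\left(302,118 \right)} S{\left(-5,-5 \right)} = \frac{35907}{188 \left(130 + 118\right)} \frac{2 \left(-5\right) + 54 \left(-5\right) + 27 \left(-5\right) \left(-5\right)^{2}}{3 \left(-5\right) \left(2 + \left(-5\right)^{2}\right)} = \frac{35907}{188 \cdot 248} \cdot \frac{1}{3} \left(- \frac{1}{5}\right) \frac{1}{2 + 25} \left(-10 - 270 + 27 \left(-5\right) 25\right) = \frac{35907}{188} \cdot \frac{1}{248} \cdot \frac{1}{3} \left(- \frac{1}{5}\right) \frac{1}{27} \left(-10 - 270 - 3375\right) = \frac{35907 \cdot \frac{1}{3} \left(- \frac{1}{5}\right) \frac{1}{27} \left(-3655\right)}{46624} = \frac{35907}{46624} \cdot \frac{731}{81} = \frac{8749339}{1258848}$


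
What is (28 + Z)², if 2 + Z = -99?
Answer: 5329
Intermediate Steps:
Z = -101 (Z = -2 - 99 = -101)
(28 + Z)² = (28 - 101)² = (-73)² = 5329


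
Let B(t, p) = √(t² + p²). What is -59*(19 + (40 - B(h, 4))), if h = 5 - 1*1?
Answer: -3481 + 236*√2 ≈ -3147.2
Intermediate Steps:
h = 4 (h = 5 - 1 = 4)
B(t, p) = √(p² + t²)
-59*(19 + (40 - B(h, 4))) = -59*(19 + (40 - √(4² + 4²))) = -59*(19 + (40 - √(16 + 16))) = -59*(19 + (40 - √32)) = -59*(19 + (40 - 4*√2)) = -59*(59 - 4*√2) = -3481 + 236*√2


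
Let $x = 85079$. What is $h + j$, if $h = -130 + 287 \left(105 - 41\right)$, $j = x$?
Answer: $103317$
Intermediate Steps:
$j = 85079$
$h = 18238$ ($h = -130 + 287 \left(105 - 41\right) = -130 + 287 \cdot 64 = -130 + 18368 = 18238$)
$h + j = 18238 + 85079 = 103317$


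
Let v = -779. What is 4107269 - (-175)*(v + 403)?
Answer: 4041469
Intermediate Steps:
4107269 - (-175)*(v + 403) = 4107269 - (-175)*(-779 + 403) = 4107269 - (-175)*(-376) = 4107269 - 1*65800 = 4107269 - 65800 = 4041469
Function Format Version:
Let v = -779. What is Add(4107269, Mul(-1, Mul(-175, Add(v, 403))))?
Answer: 4041469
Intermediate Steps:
Add(4107269, Mul(-1, Mul(-175, Add(v, 403)))) = Add(4107269, Mul(-1, Mul(-175, Add(-779, 403)))) = Add(4107269, Mul(-1, Mul(-175, -376))) = Add(4107269, Mul(-1, 65800)) = Add(4107269, -65800) = 4041469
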